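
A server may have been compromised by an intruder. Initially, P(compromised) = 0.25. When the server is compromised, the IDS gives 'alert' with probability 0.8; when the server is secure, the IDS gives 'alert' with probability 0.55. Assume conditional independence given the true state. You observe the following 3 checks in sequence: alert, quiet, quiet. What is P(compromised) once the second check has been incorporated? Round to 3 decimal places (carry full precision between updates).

0.177

After 'alert': P(compromised) = 0.8·0.2500 / (0.8·0.2500 + 0.55·0.7500) ≈ 0.3265
After 'quiet': P(compromised) = 0.2·0.3265 / (0.2·0.3265 + 0.45·0.6735) ≈ 0.1773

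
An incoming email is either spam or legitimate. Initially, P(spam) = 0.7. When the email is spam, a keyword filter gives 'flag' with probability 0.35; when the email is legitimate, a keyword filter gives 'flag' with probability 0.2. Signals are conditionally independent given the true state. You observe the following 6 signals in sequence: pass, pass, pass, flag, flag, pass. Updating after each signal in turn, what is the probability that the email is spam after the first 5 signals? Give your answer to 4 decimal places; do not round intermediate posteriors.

Each posterior becomes the prior for the next update.
After 'pass': P(spam) = 0.65·0.7000 / (0.65·0.7000 + 0.8·0.3000) ≈ 0.6547
After 'pass': P(spam) = 0.65·0.6547 / (0.65·0.6547 + 0.8·0.3453) ≈ 0.6064
After 'pass': P(spam) = 0.65·0.6064 / (0.65·0.6064 + 0.8·0.3936) ≈ 0.5559
After 'flag': P(spam) = 0.35·0.5559 / (0.35·0.5559 + 0.2·0.4441) ≈ 0.6865
After 'flag': P(spam) = 0.35·0.6865 / (0.35·0.6865 + 0.2·0.3135) ≈ 0.7931

0.7931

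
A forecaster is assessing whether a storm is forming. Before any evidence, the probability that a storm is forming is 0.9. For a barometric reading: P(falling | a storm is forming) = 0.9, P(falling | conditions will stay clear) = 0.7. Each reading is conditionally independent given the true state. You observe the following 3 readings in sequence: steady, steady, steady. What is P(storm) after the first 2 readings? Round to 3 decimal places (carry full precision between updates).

0.500

After 'steady': P(storm) = 0.1·0.9000 / (0.1·0.9000 + 0.3·0.1000) ≈ 0.7500
After 'steady': P(storm) = 0.1·0.7500 / (0.1·0.7500 + 0.3·0.2500) ≈ 0.5000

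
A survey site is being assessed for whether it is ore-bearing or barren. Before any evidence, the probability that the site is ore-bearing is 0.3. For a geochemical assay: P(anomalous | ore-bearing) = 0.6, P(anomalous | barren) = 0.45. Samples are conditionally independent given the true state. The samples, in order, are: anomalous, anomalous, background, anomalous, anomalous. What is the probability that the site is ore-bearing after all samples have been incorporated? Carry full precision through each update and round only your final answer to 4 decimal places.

After 'anomalous': P(ore) = 0.6·0.3000 / (0.6·0.3000 + 0.45·0.7000) ≈ 0.3636
After 'anomalous': P(ore) = 0.6·0.3636 / (0.6·0.3636 + 0.45·0.6364) ≈ 0.4324
After 'background': P(ore) = 0.4·0.4324 / (0.4·0.4324 + 0.55·0.5676) ≈ 0.3565
After 'anomalous': P(ore) = 0.6·0.3565 / (0.6·0.3565 + 0.45·0.6435) ≈ 0.4249
After 'anomalous': P(ore) = 0.6·0.4249 / (0.6·0.4249 + 0.45·0.5751) ≈ 0.4962

0.4962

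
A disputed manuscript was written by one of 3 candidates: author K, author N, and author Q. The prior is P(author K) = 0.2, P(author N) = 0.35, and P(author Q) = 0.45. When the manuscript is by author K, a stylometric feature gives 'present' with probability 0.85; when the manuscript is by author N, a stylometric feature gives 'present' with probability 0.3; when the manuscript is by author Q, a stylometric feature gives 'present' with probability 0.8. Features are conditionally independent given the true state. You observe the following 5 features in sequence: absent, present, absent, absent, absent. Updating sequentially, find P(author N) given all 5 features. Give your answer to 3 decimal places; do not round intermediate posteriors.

0.974

Apply Bayes' rule sequentially, carrying P(author N) forward.
After 'absent': normaliser = 0.15·0.2000 + 0.7·0.3500 + 0.2·0.4500; P(author K) ≈ 0.0822, P(author N) ≈ 0.6712, P(author Q) ≈ 0.2466
After 'present': normaliser = 0.85·0.0822 + 0.3·0.6712 + 0.8·0.2466; P(author K) ≈ 0.1491, P(author N) ≈ 0.4298, P(author Q) ≈ 0.4211
After 'absent': normaliser = 0.15·0.1491 + 0.7·0.4298 + 0.2·0.4211; P(author K) ≈ 0.0549, P(author N) ≈ 0.7384, P(author Q) ≈ 0.2067
After 'absent': normaliser = 0.15·0.0549 + 0.7·0.7384 + 0.2·0.2067; P(author K) ≈ 0.0145, P(author N) ≈ 0.9125, P(author Q) ≈ 0.0730
After 'absent': normaliser = 0.15·0.0145 + 0.7·0.9125 + 0.2·0.0730; P(author K) ≈ 0.0033, P(author N) ≈ 0.9744, P(author Q) ≈ 0.0223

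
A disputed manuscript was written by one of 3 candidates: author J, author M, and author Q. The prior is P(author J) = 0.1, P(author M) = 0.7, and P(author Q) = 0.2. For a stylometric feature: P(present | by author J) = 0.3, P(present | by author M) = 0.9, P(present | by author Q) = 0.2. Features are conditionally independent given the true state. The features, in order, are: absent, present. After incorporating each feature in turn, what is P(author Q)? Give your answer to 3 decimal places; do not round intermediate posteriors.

After 'absent': normaliser = 0.7·0.1000 + 0.1·0.7000 + 0.8·0.2000; P(author J) ≈ 0.2333, P(author M) ≈ 0.2333, P(author Q) ≈ 0.5333
After 'present': normaliser = 0.3·0.2333 + 0.9·0.2333 + 0.2·0.5333; P(author J) ≈ 0.1810, P(author M) ≈ 0.5431, P(author Q) ≈ 0.2759

0.276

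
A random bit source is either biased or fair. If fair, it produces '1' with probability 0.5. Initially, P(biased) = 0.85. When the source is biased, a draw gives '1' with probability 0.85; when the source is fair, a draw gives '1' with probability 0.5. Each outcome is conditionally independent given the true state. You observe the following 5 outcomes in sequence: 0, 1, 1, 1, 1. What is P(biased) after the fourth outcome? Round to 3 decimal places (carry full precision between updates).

0.893

Apply Bayes' rule sequentially, carrying P(biased) forward.
After '0': P(biased) = 0.15·0.8500 / (0.15·0.8500 + 0.5·0.1500) ≈ 0.6296
After '1': P(biased) = 0.85·0.6296 / (0.85·0.6296 + 0.5·0.3704) ≈ 0.7429
After '1': P(biased) = 0.85·0.7429 / (0.85·0.7429 + 0.5·0.2571) ≈ 0.8309
After '1': P(biased) = 0.85·0.8309 / (0.85·0.8309 + 0.5·0.1691) ≈ 0.8931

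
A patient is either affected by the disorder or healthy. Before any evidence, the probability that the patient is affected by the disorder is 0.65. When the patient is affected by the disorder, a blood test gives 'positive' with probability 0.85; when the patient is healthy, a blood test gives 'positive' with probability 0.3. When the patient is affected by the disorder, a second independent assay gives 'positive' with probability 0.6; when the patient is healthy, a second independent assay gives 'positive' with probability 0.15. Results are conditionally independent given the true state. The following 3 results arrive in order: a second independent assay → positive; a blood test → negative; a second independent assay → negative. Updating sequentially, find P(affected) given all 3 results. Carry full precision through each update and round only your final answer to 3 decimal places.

Apply Bayes' rule sequentially, carrying P(affected) forward.
After a second independent assay='positive': P(affected) = 0.6·0.6500 / (0.6·0.6500 + 0.15·0.3500) ≈ 0.8814
After a blood test='negative': P(affected) = 0.15·0.8814 / (0.15·0.8814 + 0.7·0.1186) ≈ 0.6142
After a second independent assay='negative': P(affected) = 0.4·0.6142 / (0.4·0.6142 + 0.85·0.3858) ≈ 0.4283

0.428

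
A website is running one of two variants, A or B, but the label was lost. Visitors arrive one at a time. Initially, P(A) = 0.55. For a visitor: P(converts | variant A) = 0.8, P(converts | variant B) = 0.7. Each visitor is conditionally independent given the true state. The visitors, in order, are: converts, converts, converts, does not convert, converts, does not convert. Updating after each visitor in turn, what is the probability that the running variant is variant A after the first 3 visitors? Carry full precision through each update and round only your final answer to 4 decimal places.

0.6459

Apply Bayes' rule sequentially, carrying P(A) forward.
After 'converts': P(A) = 0.8·0.5500 / (0.8·0.5500 + 0.7·0.4500) ≈ 0.5828
After 'converts': P(A) = 0.8·0.5828 / (0.8·0.5828 + 0.7·0.4172) ≈ 0.6148
After 'converts': P(A) = 0.8·0.6148 / (0.8·0.6148 + 0.7·0.3852) ≈ 0.6459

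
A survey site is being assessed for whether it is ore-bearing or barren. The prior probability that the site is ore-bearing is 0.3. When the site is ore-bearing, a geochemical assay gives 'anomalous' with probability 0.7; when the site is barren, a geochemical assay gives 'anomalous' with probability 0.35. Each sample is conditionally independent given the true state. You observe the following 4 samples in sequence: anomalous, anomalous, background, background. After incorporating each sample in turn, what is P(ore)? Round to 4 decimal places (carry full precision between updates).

Each posterior becomes the prior for the next update.
After 'anomalous': P(ore) = 0.7·0.3000 / (0.7·0.3000 + 0.35·0.7000) ≈ 0.4615
After 'anomalous': P(ore) = 0.7·0.4615 / (0.7·0.4615 + 0.35·0.5385) ≈ 0.6316
After 'background': P(ore) = 0.3·0.6316 / (0.3·0.6316 + 0.65·0.3684) ≈ 0.4417
After 'background': P(ore) = 0.3·0.4417 / (0.3·0.4417 + 0.65·0.5583) ≈ 0.2675

0.2675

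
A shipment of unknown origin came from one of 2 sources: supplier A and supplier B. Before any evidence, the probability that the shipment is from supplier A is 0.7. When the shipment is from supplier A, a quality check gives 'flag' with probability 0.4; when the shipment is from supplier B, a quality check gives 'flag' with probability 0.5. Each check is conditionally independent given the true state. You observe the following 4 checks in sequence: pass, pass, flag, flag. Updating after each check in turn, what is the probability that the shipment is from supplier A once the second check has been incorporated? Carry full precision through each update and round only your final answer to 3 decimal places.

After 'pass': P(supplier A) = 0.6·0.7000 / (0.6·0.7000 + 0.5·0.3000) ≈ 0.7368
After 'pass': P(supplier A) = 0.6·0.7368 / (0.6·0.7368 + 0.5·0.2632) ≈ 0.7706

0.771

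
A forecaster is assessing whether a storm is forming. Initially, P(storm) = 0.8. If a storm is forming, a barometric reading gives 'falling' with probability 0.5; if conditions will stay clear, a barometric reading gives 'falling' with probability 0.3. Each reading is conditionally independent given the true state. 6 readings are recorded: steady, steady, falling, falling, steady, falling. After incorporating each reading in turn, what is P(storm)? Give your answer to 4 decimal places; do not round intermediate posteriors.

After 'steady': P(storm) = 0.5·0.8000 / (0.5·0.8000 + 0.7·0.2000) ≈ 0.7407
After 'steady': P(storm) = 0.5·0.7407 / (0.5·0.7407 + 0.7·0.2593) ≈ 0.6711
After 'falling': P(storm) = 0.5·0.6711 / (0.5·0.6711 + 0.3·0.3289) ≈ 0.7728
After 'falling': P(storm) = 0.5·0.7728 / (0.5·0.7728 + 0.3·0.2272) ≈ 0.8501
After 'steady': P(storm) = 0.5·0.8501 / (0.5·0.8501 + 0.7·0.1499) ≈ 0.8020
After 'falling': P(storm) = 0.5·0.8020 / (0.5·0.8020 + 0.3·0.1980) ≈ 0.8709

0.8709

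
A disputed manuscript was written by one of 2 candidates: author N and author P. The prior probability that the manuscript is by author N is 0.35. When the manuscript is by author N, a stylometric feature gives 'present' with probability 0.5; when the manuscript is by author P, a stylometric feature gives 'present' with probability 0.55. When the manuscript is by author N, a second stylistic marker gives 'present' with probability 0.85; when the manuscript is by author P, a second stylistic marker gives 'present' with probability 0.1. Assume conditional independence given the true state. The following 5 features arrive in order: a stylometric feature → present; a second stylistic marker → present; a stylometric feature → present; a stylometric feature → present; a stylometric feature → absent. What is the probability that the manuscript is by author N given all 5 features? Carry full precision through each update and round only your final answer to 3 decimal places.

0.793

After a stylometric feature='present': P(author N) = 0.5·0.3500 / (0.5·0.3500 + 0.55·0.6500) ≈ 0.3286
After a second stylistic marker='present': P(author N) = 0.85·0.3286 / (0.85·0.3286 + 0.1·0.6714) ≈ 0.8062
After a stylometric feature='present': P(author N) = 0.5·0.8062 / (0.5·0.8062 + 0.55·0.1938) ≈ 0.7909
After a stylometric feature='present': P(author N) = 0.5·0.7909 / (0.5·0.7909 + 0.55·0.2091) ≈ 0.7747
After a stylometric feature='absent': P(author N) = 0.5·0.7747 / (0.5·0.7747 + 0.45·0.2253) ≈ 0.7926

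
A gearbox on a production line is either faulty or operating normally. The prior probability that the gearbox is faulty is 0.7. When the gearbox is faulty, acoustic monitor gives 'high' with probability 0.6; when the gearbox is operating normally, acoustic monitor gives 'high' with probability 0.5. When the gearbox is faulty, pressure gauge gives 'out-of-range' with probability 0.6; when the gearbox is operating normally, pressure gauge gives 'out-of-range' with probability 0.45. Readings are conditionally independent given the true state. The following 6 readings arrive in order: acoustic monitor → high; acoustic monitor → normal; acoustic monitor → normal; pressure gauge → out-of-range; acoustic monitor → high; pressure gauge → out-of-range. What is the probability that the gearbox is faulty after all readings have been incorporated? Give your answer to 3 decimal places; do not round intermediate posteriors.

After acoustic monitor='high': P(faulty) = 0.6·0.7000 / (0.6·0.7000 + 0.5·0.3000) ≈ 0.7368
After acoustic monitor='normal': P(faulty) = 0.4·0.7368 / (0.4·0.7368 + 0.5·0.2632) ≈ 0.6914
After acoustic monitor='normal': P(faulty) = 0.4·0.6914 / (0.4·0.6914 + 0.5·0.3086) ≈ 0.6418
After pressure gauge='out-of-range': P(faulty) = 0.6·0.6418 / (0.6·0.6418 + 0.45·0.3582) ≈ 0.7050
After acoustic monitor='high': P(faulty) = 0.6·0.7050 / (0.6·0.7050 + 0.5·0.2950) ≈ 0.7414
After pressure gauge='out-of-range': P(faulty) = 0.6·0.7414 / (0.6·0.7414 + 0.45·0.2586) ≈ 0.7927

0.793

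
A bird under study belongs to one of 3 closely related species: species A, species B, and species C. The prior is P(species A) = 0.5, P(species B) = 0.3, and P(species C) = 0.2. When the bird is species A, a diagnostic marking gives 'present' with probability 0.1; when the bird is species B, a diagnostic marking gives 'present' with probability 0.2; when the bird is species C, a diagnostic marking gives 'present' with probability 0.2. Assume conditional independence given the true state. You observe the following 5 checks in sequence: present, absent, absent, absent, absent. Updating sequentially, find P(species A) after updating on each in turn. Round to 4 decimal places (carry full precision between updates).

0.4447

After 'present': normaliser = 0.1·0.5000 + 0.2·0.3000 + 0.2·0.2000; P(species A) ≈ 0.3333, P(species B) ≈ 0.4000, P(species C) ≈ 0.2667
After 'absent': normaliser = 0.9·0.3333 + 0.8·0.4000 + 0.8·0.2667; P(species A) ≈ 0.3600, P(species B) ≈ 0.3840, P(species C) ≈ 0.2560
After 'absent': normaliser = 0.9·0.3600 + 0.8·0.3840 + 0.8·0.2560; P(species A) ≈ 0.3876, P(species B) ≈ 0.3675, P(species C) ≈ 0.2450
After 'absent': normaliser = 0.9·0.3876 + 0.8·0.3675 + 0.8·0.2450; P(species A) ≈ 0.4159, P(species B) ≈ 0.3505, P(species C) ≈ 0.2337
After 'absent': normaliser = 0.9·0.4159 + 0.8·0.3505 + 0.8·0.2337; P(species A) ≈ 0.4447, P(species B) ≈ 0.3332, P(species C) ≈ 0.2221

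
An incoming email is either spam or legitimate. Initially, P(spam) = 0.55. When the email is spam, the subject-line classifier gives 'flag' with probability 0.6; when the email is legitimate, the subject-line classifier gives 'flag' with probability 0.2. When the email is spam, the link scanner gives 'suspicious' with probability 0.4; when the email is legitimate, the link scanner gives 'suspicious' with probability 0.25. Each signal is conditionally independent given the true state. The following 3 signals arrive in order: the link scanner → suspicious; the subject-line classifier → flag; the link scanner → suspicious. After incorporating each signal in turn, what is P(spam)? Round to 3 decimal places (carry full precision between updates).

0.904

After the link scanner='suspicious': P(spam) = 0.4·0.5500 / (0.4·0.5500 + 0.25·0.4500) ≈ 0.6617
After the subject-line classifier='flag': P(spam) = 0.6·0.6617 / (0.6·0.6617 + 0.2·0.3383) ≈ 0.8544
After the link scanner='suspicious': P(spam) = 0.4·0.8544 / (0.4·0.8544 + 0.25·0.1456) ≈ 0.9037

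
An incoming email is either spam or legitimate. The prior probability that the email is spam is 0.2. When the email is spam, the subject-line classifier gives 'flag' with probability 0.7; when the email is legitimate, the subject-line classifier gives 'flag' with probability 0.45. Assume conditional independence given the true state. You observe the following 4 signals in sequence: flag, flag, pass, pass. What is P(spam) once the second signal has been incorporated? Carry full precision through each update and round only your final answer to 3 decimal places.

0.377

After 'flag': P(spam) = 0.7·0.2000 / (0.7·0.2000 + 0.45·0.8000) ≈ 0.2800
After 'flag': P(spam) = 0.7·0.2800 / (0.7·0.2800 + 0.45·0.7200) ≈ 0.3769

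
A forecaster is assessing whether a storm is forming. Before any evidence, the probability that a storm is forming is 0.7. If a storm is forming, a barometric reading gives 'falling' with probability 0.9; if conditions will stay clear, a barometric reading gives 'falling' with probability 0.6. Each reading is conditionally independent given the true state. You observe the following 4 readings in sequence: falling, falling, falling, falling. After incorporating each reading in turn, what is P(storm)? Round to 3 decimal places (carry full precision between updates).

0.922

After 'falling': P(storm) = 0.9·0.7000 / (0.9·0.7000 + 0.6·0.3000) ≈ 0.7778
After 'falling': P(storm) = 0.9·0.7778 / (0.9·0.7778 + 0.6·0.2222) ≈ 0.8400
After 'falling': P(storm) = 0.9·0.8400 / (0.9·0.8400 + 0.6·0.1600) ≈ 0.8873
After 'falling': P(storm) = 0.9·0.8873 / (0.9·0.8873 + 0.6·0.1127) ≈ 0.9220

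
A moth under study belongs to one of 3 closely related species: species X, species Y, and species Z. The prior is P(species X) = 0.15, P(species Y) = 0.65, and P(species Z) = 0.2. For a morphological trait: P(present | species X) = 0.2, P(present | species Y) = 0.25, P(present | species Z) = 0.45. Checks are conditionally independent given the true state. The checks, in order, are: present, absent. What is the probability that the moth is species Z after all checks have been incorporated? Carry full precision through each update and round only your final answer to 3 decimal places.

After 'present': normaliser = 0.2·0.1500 + 0.25·0.6500 + 0.45·0.2000; P(species X) ≈ 0.1062, P(species Y) ≈ 0.5752, P(species Z) ≈ 0.3186
After 'absent': normaliser = 0.8·0.1062 + 0.75·0.5752 + 0.55·0.3186; P(species X) ≈ 0.1228, P(species Y) ≈ 0.6238, P(species Z) ≈ 0.2534

0.253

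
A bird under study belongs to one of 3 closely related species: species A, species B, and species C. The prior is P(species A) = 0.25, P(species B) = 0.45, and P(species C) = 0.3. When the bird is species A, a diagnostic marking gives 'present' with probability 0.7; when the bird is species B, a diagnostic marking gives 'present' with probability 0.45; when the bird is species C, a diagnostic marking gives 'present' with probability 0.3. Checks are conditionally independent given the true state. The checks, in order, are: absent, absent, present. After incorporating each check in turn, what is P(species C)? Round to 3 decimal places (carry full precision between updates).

Each posterior becomes the prior for the next update.
After 'absent': normaliser = 0.3·0.2500 + 0.55·0.4500 + 0.7·0.3000; P(species A) ≈ 0.1408, P(species B) ≈ 0.4648, P(species C) ≈ 0.3944
After 'absent': normaliser = 0.3·0.1408 + 0.55·0.4648 + 0.7·0.3944; P(species A) ≈ 0.0736, P(species B) ≈ 0.4454, P(species C) ≈ 0.4810
After 'present': normaliser = 0.7·0.0736 + 0.45·0.4454 + 0.3·0.4810; P(species A) ≈ 0.1301, P(species B) ≈ 0.5058, P(species C) ≈ 0.3641

0.364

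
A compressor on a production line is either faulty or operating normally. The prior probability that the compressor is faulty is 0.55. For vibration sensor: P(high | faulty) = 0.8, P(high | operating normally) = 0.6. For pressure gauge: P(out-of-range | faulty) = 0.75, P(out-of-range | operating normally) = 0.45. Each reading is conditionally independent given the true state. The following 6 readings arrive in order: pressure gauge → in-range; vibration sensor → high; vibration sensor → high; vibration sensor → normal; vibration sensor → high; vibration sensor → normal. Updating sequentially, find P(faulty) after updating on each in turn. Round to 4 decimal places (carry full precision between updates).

0.2477

Apply Bayes' rule sequentially, carrying P(faulty) forward.
After pressure gauge='in-range': P(faulty) = 0.25·0.5500 / (0.25·0.5500 + 0.55·0.4500) ≈ 0.3571
After vibration sensor='high': P(faulty) = 0.8·0.3571 / (0.8·0.3571 + 0.6·0.6429) ≈ 0.4255
After vibration sensor='high': P(faulty) = 0.8·0.4255 / (0.8·0.4255 + 0.6·0.5745) ≈ 0.4969
After vibration sensor='normal': P(faulty) = 0.2·0.4969 / (0.2·0.4969 + 0.4·0.5031) ≈ 0.3306
After vibration sensor='high': P(faulty) = 0.8·0.3306 / (0.8·0.3306 + 0.6·0.6694) ≈ 0.3970
After vibration sensor='normal': P(faulty) = 0.2·0.3970 / (0.2·0.3970 + 0.4·0.6030) ≈ 0.2477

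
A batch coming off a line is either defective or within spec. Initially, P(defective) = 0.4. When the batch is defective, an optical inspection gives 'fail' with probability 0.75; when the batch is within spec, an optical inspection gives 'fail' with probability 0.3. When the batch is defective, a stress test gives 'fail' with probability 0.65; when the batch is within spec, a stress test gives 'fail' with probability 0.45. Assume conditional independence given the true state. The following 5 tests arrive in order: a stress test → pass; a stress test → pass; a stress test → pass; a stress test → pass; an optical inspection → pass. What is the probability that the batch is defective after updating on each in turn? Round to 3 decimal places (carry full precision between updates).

0.038

Each posterior becomes the prior for the next update.
After a stress test='pass': P(defective) = 0.35·0.4000 / (0.35·0.4000 + 0.55·0.6000) ≈ 0.2979
After a stress test='pass': P(defective) = 0.35·0.2979 / (0.35·0.2979 + 0.55·0.7021) ≈ 0.2126
After a stress test='pass': P(defective) = 0.35·0.2126 / (0.35·0.2126 + 0.55·0.7874) ≈ 0.1466
After a stress test='pass': P(defective) = 0.35·0.1466 / (0.35·0.1466 + 0.55·0.8534) ≈ 0.0986
After an optical inspection='pass': P(defective) = 0.25·0.0986 / (0.25·0.0986 + 0.7·0.9014) ≈ 0.0376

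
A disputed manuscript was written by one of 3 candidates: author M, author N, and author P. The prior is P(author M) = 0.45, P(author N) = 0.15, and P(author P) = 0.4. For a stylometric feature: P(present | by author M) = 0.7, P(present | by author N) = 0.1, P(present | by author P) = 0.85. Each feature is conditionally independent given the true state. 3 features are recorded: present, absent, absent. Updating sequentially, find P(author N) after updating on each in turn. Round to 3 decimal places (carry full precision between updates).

0.252

After 'present': normaliser = 0.7·0.4500 + 0.1·0.1500 + 0.85·0.4000; P(author M) ≈ 0.4701, P(author N) ≈ 0.0224, P(author P) ≈ 0.5075
After 'absent': normaliser = 0.3·0.4701 + 0.9·0.0224 + 0.15·0.5075; P(author M) ≈ 0.5943, P(author N) ≈ 0.0849, P(author P) ≈ 0.3208
After 'absent': normaliser = 0.3·0.5943 + 0.9·0.0849 + 0.15·0.3208; P(author M) ≈ 0.5888, P(author N) ≈ 0.2523, P(author P) ≈ 0.1589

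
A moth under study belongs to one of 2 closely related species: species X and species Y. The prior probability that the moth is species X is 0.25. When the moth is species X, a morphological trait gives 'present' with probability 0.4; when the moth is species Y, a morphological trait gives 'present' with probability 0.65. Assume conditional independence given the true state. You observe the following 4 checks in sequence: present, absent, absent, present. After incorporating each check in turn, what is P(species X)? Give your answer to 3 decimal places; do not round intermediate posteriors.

0.271

Each posterior becomes the prior for the next update.
After 'present': P(species X) = 0.4·0.2500 / (0.4·0.2500 + 0.65·0.7500) ≈ 0.1702
After 'absent': P(species X) = 0.6·0.1702 / (0.6·0.1702 + 0.35·0.8298) ≈ 0.2602
After 'absent': P(species X) = 0.6·0.2602 / (0.6·0.2602 + 0.35·0.7398) ≈ 0.3761
After 'present': P(species X) = 0.4·0.3761 / (0.4·0.3761 + 0.65·0.6239) ≈ 0.2706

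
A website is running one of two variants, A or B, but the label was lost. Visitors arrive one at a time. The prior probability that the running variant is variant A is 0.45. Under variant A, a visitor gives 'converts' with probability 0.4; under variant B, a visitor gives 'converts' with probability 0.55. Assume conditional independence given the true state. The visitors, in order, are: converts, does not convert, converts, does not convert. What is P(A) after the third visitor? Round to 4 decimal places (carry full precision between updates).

After 'converts': P(A) = 0.4·0.4500 / (0.4·0.4500 + 0.55·0.5500) ≈ 0.3731
After 'does not convert': P(A) = 0.6·0.3731 / (0.6·0.3731 + 0.45·0.6269) ≈ 0.4424
After 'converts': P(A) = 0.4·0.4424 / (0.4·0.4424 + 0.55·0.5576) ≈ 0.3659

0.3659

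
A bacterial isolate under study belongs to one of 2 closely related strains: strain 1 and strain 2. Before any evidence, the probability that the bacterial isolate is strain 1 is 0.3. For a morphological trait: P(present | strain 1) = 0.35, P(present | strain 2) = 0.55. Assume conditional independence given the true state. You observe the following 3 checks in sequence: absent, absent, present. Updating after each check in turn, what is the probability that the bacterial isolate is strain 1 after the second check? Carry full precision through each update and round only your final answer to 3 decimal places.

0.472

After 'absent': P(strain 1) = 0.65·0.3000 / (0.65·0.3000 + 0.45·0.7000) ≈ 0.3824
After 'absent': P(strain 1) = 0.65·0.3824 / (0.65·0.3824 + 0.45·0.6176) ≈ 0.4721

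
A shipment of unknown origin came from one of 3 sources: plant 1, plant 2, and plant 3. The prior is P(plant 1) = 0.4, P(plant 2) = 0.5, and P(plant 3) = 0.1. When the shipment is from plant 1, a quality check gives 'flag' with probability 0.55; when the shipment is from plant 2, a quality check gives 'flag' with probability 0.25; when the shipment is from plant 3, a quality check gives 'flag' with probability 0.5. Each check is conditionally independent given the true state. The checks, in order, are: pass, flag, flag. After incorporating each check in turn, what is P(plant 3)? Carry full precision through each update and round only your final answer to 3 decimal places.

0.138

After 'pass': normaliser = 0.45·0.4000 + 0.75·0.5000 + 0.5·0.1000; P(plant 1) ≈ 0.2975, P(plant 2) ≈ 0.6198, P(plant 3) ≈ 0.0826
After 'flag': normaliser = 0.55·0.2975 + 0.25·0.6198 + 0.5·0.0826; P(plant 1) ≈ 0.4546, P(plant 2) ≈ 0.4305, P(plant 3) ≈ 0.1148
After 'flag': normaliser = 0.55·0.4546 + 0.25·0.4305 + 0.5·0.1148; P(plant 1) ≈ 0.6024, P(plant 2) ≈ 0.2593, P(plant 3) ≈ 0.1383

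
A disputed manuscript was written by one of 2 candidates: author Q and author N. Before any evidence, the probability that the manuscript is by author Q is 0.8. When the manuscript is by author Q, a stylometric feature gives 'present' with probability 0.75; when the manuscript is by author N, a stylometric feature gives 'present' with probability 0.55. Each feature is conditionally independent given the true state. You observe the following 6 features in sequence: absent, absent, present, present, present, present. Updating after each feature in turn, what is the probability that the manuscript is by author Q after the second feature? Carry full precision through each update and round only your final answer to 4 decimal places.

After 'absent': P(author Q) = 0.25·0.8000 / (0.25·0.8000 + 0.45·0.2000) ≈ 0.6897
After 'absent': P(author Q) = 0.25·0.6897 / (0.25·0.6897 + 0.45·0.3103) ≈ 0.5525

0.5525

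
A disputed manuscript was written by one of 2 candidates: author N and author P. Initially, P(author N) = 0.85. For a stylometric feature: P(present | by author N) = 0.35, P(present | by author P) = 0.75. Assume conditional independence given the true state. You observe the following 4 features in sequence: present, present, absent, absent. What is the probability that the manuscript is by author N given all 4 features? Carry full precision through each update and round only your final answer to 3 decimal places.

After 'present': P(author N) = 0.35·0.8500 / (0.35·0.8500 + 0.75·0.1500) ≈ 0.7256
After 'present': P(author N) = 0.35·0.7256 / (0.35·0.7256 + 0.75·0.2744) ≈ 0.5524
After 'absent': P(author N) = 0.65·0.5524 / (0.65·0.5524 + 0.25·0.4476) ≈ 0.7624
After 'absent': P(author N) = 0.65·0.7624 / (0.65·0.7624 + 0.25·0.2376) ≈ 0.8930

0.893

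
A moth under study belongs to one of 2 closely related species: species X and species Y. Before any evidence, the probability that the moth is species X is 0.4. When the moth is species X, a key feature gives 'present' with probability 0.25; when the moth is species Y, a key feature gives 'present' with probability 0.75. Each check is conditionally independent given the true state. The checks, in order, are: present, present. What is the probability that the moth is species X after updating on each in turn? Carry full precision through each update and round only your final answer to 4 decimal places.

After 'present': P(species X) = 0.25·0.4000 / (0.25·0.4000 + 0.75·0.6000) ≈ 0.1818
After 'present': P(species X) = 0.25·0.1818 / (0.25·0.1818 + 0.75·0.8182) ≈ 0.0690

0.0690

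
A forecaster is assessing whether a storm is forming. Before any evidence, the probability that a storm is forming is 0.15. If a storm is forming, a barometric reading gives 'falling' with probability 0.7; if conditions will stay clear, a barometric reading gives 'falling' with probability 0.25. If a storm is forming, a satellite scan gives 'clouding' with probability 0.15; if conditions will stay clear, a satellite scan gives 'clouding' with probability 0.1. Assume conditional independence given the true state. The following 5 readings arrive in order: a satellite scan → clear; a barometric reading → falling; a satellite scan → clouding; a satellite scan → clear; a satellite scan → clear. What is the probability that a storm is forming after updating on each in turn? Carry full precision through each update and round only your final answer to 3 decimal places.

0.384

After a satellite scan='clear': P(storm) = 0.85·0.1500 / (0.85·0.1500 + 0.9·0.8500) ≈ 0.1429
After a barometric reading='falling': P(storm) = 0.7·0.1429 / (0.7·0.1429 + 0.25·0.8571) ≈ 0.3182
After a satellite scan='clouding': P(storm) = 0.15·0.3182 / (0.15·0.3182 + 0.1·0.6818) ≈ 0.4118
After a satellite scan='clear': P(storm) = 0.85·0.4118 / (0.85·0.4118 + 0.9·0.5882) ≈ 0.3980
After a satellite scan='clear': P(storm) = 0.85·0.3980 / (0.85·0.3980 + 0.9·0.6020) ≈ 0.3844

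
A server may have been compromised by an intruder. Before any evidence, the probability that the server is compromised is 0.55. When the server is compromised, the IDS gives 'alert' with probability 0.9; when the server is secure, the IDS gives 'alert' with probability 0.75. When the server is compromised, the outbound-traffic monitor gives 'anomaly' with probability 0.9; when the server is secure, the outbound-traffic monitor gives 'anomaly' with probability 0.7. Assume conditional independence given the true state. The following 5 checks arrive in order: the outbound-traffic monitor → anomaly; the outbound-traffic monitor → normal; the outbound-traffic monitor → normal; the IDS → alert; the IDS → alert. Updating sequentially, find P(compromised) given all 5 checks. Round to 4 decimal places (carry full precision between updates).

After the outbound-traffic monitor='anomaly': P(compromised) = 0.9·0.5500 / (0.9·0.5500 + 0.7·0.4500) ≈ 0.6111
After the outbound-traffic monitor='normal': P(compromised) = 0.1·0.6111 / (0.1·0.6111 + 0.3·0.3889) ≈ 0.3438
After the outbound-traffic monitor='normal': P(compromised) = 0.1·0.3438 / (0.1·0.3438 + 0.3·0.6562) ≈ 0.1486
After the IDS='alert': P(compromised) = 0.9·0.1486 / (0.9·0.1486 + 0.75·0.8514) ≈ 0.1732
After the IDS='alert': P(compromised) = 0.9·0.1732 / (0.9·0.1732 + 0.75·0.8268) ≈ 0.2009

0.2009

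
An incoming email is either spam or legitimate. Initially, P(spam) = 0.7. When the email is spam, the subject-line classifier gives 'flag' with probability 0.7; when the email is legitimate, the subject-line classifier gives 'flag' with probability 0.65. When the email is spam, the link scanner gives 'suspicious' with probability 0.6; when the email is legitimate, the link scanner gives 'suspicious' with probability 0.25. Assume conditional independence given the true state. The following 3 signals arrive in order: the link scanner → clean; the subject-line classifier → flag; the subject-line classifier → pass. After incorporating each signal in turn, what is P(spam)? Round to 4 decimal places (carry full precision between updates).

Each posterior becomes the prior for the next update.
After the link scanner='clean': P(spam) = 0.4·0.7000 / (0.4·0.7000 + 0.75·0.3000) ≈ 0.5545
After the subject-line classifier='flag': P(spam) = 0.7·0.5545 / (0.7·0.5545 + 0.65·0.4455) ≈ 0.5727
After the subject-line classifier='pass': P(spam) = 0.3·0.5727 / (0.3·0.5727 + 0.35·0.4273) ≈ 0.5346

0.5346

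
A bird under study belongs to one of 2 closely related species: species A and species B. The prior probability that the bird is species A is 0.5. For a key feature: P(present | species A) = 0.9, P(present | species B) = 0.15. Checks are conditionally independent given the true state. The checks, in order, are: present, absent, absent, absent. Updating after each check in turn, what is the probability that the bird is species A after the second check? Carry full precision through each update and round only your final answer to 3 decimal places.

0.414

After 'present': P(species A) = 0.9·0.5000 / (0.9·0.5000 + 0.15·0.5000) ≈ 0.8571
After 'absent': P(species A) = 0.1·0.8571 / (0.1·0.8571 + 0.85·0.1429) ≈ 0.4138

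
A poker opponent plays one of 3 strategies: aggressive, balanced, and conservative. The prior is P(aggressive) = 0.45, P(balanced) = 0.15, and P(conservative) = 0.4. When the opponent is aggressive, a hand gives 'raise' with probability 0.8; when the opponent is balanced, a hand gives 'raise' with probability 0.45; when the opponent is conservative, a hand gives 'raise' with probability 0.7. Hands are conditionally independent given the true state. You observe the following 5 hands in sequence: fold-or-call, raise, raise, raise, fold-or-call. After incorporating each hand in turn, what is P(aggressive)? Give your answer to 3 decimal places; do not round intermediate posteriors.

After 'fold-or-call': normaliser = 0.2·0.4500 + 0.55·0.1500 + 0.3·0.4000; P(aggressive) ≈ 0.3077, P(balanced) ≈ 0.2821, P(conservative) ≈ 0.4103
After 'raise': normaliser = 0.8·0.3077 + 0.45·0.2821 + 0.7·0.4103; P(aggressive) ≈ 0.3728, P(balanced) ≈ 0.1922, P(conservative) ≈ 0.4350
After 'raise': normaliser = 0.8·0.3728 + 0.45·0.1922 + 0.7·0.4350; P(aggressive) ≈ 0.4327, P(balanced) ≈ 0.1255, P(conservative) ≈ 0.4418
After 'raise': normaliser = 0.8·0.4327 + 0.45·0.1255 + 0.7·0.4418; P(aggressive) ≈ 0.4863, P(balanced) ≈ 0.0793, P(conservative) ≈ 0.4344
After 'fold-or-call': normaliser = 0.2·0.4863 + 0.55·0.0793 + 0.3·0.4344; P(aggressive) ≈ 0.3586, P(balanced) ≈ 0.1609, P(conservative) ≈ 0.4805

0.359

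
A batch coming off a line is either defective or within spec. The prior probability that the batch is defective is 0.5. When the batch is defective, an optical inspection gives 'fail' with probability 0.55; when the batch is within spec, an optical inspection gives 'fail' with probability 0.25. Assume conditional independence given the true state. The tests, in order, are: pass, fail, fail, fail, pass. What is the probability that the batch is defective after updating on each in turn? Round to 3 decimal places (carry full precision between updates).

After 'pass': P(defective) = 0.45·0.5000 / (0.45·0.5000 + 0.75·0.5000) ≈ 0.3750
After 'fail': P(defective) = 0.55·0.3750 / (0.55·0.3750 + 0.25·0.6250) ≈ 0.5690
After 'fail': P(defective) = 0.55·0.5690 / (0.55·0.5690 + 0.25·0.4310) ≈ 0.7439
After 'fail': P(defective) = 0.55·0.7439 / (0.55·0.7439 + 0.25·0.2561) ≈ 0.8647
After 'pass': P(defective) = 0.45·0.8647 / (0.45·0.8647 + 0.75·0.1353) ≈ 0.7931

0.793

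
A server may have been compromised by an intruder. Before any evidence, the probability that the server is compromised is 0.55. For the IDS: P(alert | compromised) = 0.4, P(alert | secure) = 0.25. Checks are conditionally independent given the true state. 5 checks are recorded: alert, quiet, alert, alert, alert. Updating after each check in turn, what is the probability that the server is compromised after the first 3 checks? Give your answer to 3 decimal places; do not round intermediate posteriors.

After 'alert': P(compromised) = 0.4·0.5500 / (0.4·0.5500 + 0.25·0.4500) ≈ 0.6617
After 'quiet': P(compromised) = 0.6·0.6617 / (0.6·0.6617 + 0.75·0.3383) ≈ 0.6101
After 'alert': P(compromised) = 0.4·0.6101 / (0.4·0.6101 + 0.25·0.3899) ≈ 0.7145

0.715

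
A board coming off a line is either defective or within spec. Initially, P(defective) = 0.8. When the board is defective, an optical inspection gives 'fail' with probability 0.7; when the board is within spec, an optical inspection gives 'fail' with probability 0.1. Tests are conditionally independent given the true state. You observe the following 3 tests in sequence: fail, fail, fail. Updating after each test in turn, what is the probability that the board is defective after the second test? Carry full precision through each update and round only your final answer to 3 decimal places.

Each posterior becomes the prior for the next update.
After 'fail': P(defective) = 0.7·0.8000 / (0.7·0.8000 + 0.1·0.2000) ≈ 0.9655
After 'fail': P(defective) = 0.7·0.9655 / (0.7·0.9655 + 0.1·0.0345) ≈ 0.9949

0.995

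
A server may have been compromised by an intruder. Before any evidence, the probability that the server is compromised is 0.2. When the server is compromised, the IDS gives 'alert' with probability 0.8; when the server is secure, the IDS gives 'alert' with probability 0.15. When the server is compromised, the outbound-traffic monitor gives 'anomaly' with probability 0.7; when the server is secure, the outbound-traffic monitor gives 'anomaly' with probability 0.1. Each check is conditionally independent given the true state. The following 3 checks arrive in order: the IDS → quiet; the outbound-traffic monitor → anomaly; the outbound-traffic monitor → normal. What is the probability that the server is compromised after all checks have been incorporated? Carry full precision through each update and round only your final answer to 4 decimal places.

After the IDS='quiet': P(compromised) = 0.2·0.2000 / (0.2·0.2000 + 0.85·0.8000) ≈ 0.0556
After the outbound-traffic monitor='anomaly': P(compromised) = 0.7·0.0556 / (0.7·0.0556 + 0.1·0.9444) ≈ 0.2917
After the outbound-traffic monitor='normal': P(compromised) = 0.3·0.2917 / (0.3·0.2917 + 0.9·0.7083) ≈ 0.1207

0.1207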